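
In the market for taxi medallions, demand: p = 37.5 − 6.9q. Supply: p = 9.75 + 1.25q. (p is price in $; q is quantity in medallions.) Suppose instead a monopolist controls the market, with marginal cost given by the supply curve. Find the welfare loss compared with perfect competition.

Competitive equilibrium: 37.5 − 6.9q = 9.75 + 1.25q → q* = 3.4049, p* = 14.0061.
Marginal revenue: MR = 37.5 − 13.8q. Set MR = MC: 37.5 − 13.8q = 9.75 + 1.25q → q_m = 1.8439.
Price p_m = 37.5 − 6.9·1.8439 = 24.7771; MC(q_m) = 9.75 + 1.25·1.8439 = 12.0549.
Competitive q* = 3.4049, so Δq = 1.561; wedge = 24.7771 − 12.0549 = 12.7222.
DWL = ½ × 1.561 × 12.7222 = $9.93.

$9.93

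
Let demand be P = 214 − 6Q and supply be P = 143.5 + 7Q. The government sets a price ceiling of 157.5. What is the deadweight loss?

76.16

Competitive equilibrium: 214 − 6Q = 143.5 + 7Q → Q* = 5.4231, P* = 181.4615.
At the ceiling P = 157.5, quantity supplied = (157.5 − 143.5)/7 = 2.
Willingness to pay at Q' = 2: 214 − 6·2 = 202.
ΔQ = 5.4231 − 2 = 3.4231; wedge = 202 − 157.5 = 44.5.
DWL = ½ × 3.4231 × 44.5 = 76.16.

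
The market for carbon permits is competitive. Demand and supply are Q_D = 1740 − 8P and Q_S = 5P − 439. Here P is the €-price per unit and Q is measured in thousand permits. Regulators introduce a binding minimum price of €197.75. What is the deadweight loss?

€9444.19 thousand

In inverse form: demand P = 217.5 − 0.125Q, supply P = 87.8 + 0.2Q.
Competitive equilibrium: 217.5 − 0.125Q = 87.8 + 0.2Q → Q* = 399.0769, P* = 167.6154.
At the floor P = 197.75, quantity demanded = (217.5 − 197.75)/0.125 = 158.
Sellers' marginal cost at Q' = 158: 87.8 + 0.2·158 = 119.4.
ΔQ = 399.0769 − 158 = 241.0769; wedge = 197.75 − 119.4 = 78.35.
Welfare loss = ½ × 241.0769 × 78.35 = €9444.19 thousand.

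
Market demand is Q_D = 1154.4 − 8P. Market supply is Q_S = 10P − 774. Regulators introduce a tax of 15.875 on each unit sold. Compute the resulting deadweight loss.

In inverse form: demand P = 144.3 − 0.125Q, supply P = 77.4 + 0.1Q.
Competitive equilibrium: 144.3 − 0.125Q = 77.4 + 0.1Q → Q* = 297.3333, P* = 107.1333.
With the tax, the buyer price exceeds the seller price by 15.875: (144.3 − 0.125Q) − (77.4 + 0.1Q) = 15.875 → Q' = 226.7778.
ΔQ = 297.3333 − 226.7778 = 70.5555; the wedge equals the tax, 15.875.
The triangle = ½ × 70.5555 × 15.875 = 560.03.

560.03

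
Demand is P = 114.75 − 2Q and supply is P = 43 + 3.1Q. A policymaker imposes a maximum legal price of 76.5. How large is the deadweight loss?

27.14

Competitive equilibrium: 114.75 − 2Q = 43 + 3.1Q → Q* = 14.0686, P* = 86.6127.
At the ceiling P = 76.5, quantity supplied = (76.5 − 43)/3.1 = 10.8065.
Willingness to pay at Q' = 10.8065: 114.75 − 2·10.8065 = 93.137.
ΔQ = 14.0686 − 10.8065 = 3.2621; wedge = 93.137 − 76.5 = 16.637.
Deadweight loss = ½ × 3.2621 × 16.637 = 27.14.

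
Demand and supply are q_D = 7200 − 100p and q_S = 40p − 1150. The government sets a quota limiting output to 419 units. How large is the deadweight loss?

In inverse form: demand p = 72 − 0.01q, supply p = 28.75 + 0.025q.
Competitive equilibrium: 72 − 0.01q = 28.75 + 0.025q → q* = 1235.7143, p* = 59.6429.
At q = 419: demand price = 72 − 0.01·419 = 67.81; supply price = 28.75 + 0.025·419 = 39.225.
Δq = 1235.7143 − 419 = 816.7143; wedge = 67.81 − 39.225 = 28.585.
Welfare loss = ½ × 816.7143 × 28.585 = 11672.89.

11672.89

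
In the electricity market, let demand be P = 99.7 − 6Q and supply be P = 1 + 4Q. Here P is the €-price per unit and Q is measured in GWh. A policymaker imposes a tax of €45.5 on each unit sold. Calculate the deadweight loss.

€103.51

Competitive equilibrium: 99.7 − 6Q = 1 + 4Q → Q* = 9.87, P* = 40.48.
With the tax, the buyer price exceeds the seller price by 45.5: (99.7 − 6Q) − (1 + 4Q) = 45.5 → Q' = 5.32.
ΔQ = 9.87 − 5.32 = 4.55; the wedge equals the tax, 45.5.
DWL = ½ × 4.55 × 45.5 = €103.51.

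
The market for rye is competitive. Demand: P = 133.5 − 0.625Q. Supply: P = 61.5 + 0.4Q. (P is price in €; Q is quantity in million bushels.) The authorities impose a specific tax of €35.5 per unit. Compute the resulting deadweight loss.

€614.76 million

Competitive equilibrium: 133.5 − 0.625Q = 61.5 + 0.4Q → Q* = 70.2439, P* = 89.5976.
With the tax, the buyer price exceeds the seller price by 35.5: (133.5 − 0.625Q) − (61.5 + 0.4Q) = 35.5 → Q' = 35.6098.
ΔQ = 70.2439 − 35.6098 = 34.6341; the wedge equals the tax, 35.5.
The triangle = ½ × 34.6341 × 35.5 = €614.76 million.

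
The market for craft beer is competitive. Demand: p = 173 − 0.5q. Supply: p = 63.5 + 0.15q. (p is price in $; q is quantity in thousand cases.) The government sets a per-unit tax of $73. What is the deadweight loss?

$4099.23 thousand

Competitive equilibrium: 173 − 0.5q = 63.5 + 0.15q → q* = 168.4615, p* = 88.7692.
With the tax, the buyer price exceeds the seller price by 73: (173 − 0.5q) − (63.5 + 0.15q) = 73 → q' = 56.1538.
Δq = 168.4615 − 56.1538 = 112.3077; the wedge equals the tax, 73.
The triangle = ½ × 112.3077 × 73 = $4099.23 thousand.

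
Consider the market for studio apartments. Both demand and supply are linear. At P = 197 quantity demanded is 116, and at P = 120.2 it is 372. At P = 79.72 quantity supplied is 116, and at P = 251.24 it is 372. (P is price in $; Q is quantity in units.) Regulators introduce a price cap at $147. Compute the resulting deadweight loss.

$203.61

Demand slope = (120.2 − 197)/(372 − 116) = −0.3, so P = 231.8 − 0.3Q.
Supply slope = (251.24 − 79.72)/(372 − 116) = 0.67, so P = 2 + 0.67Q.
Competitive equilibrium: 231.8 − 0.3Q = 2 + 0.67Q → Q* = 236.9072, P* = 160.7278.
At the ceiling P = 147, quantity supplied = (147 − 2)/0.67 = 216.4179.
Willingness to pay at Q' = 216.4179: 231.8 − 0.3·216.4179 = 166.8746.
ΔQ = 236.9072 − 216.4179 = 20.4893; wedge = 166.8746 − 147 = 19.8746.
DWL = ½ × 20.4893 × 19.8746 = $203.61.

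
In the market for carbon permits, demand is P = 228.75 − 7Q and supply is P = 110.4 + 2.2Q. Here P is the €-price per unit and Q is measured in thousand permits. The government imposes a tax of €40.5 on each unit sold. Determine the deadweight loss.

Competitive equilibrium: 228.75 − 7Q = 110.4 + 2.2Q → Q* = 12.8641, P* = 138.7011.
With the tax, the buyer price exceeds the seller price by 40.5: (228.75 − 7Q) − (110.4 + 2.2Q) = 40.5 → Q' = 8.462.
ΔQ = 12.8641 − 8.462 = 4.4021; the wedge equals the tax, 40.5.
DWL = ½ × 4.4021 × 40.5 = €89.14 thousand.

€89.14 thousand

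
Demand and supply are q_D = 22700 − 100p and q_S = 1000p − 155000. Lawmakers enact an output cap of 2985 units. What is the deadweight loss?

In inverse form: demand p = 227 − 0.01q, supply p = 155 + 0.001q.
Competitive equilibrium: 227 − 0.01q = 155 + 0.001q → q* = 6545.4545, p* = 161.5455.
At q = 2985: demand price = 227 − 0.01·2985 = 197.15; supply price = 155 + 0.001·2985 = 157.985.
Δq = 6545.4545 − 2985 = 3560.4545; wedge = 197.15 − 157.985 = 39.165.
Deadweight loss = ½ × 3560.4545 × 39.165 = 69722.60.

69722.60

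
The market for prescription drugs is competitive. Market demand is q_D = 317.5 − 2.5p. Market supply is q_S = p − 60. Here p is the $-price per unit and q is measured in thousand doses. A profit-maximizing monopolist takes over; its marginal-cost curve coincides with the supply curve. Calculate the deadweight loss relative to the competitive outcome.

In inverse form: demand p = 127 − 0.4q, supply p = 60 + q.
Competitive equilibrium: 127 − 0.4q = 60 + q → q* = 47.8571, p* = 107.8571.
Marginal revenue: MR = 127 − 0.8q. Set MR = MC: 127 − 0.8q = 60 + q → q_m = 37.2222.
Price p_m = 127 − 0.4·37.2222 = 112.1111; MC(q_m) = 60 + 1·37.2222 = 97.2222.
Competitive q* = 47.8571, so Δq = 10.6349; wedge = 112.1111 − 97.2222 = 14.8889.
DWL = ½ × 10.6349 × 14.8889 = $79.17 thousand.

$79.17 thousand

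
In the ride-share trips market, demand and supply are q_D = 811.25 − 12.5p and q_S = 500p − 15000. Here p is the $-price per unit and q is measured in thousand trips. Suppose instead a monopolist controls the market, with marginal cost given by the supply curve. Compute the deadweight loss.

$1811.16 thousand

In inverse form: demand p = 64.9 − 0.08q, supply p = 30 + 0.002q.
Competitive equilibrium: 64.9 − 0.08q = 30 + 0.002q → q* = 425.60976, p* = 30.85122.
Marginal revenue: MR = 64.9 − 0.16q. Set MR = MC: 64.9 − 0.16q = 30 + 0.002q → q_m = 215.4321.
Price p_m = 64.9 − 0.08·215.4321 = 47.66543; MC(q_m) = 30 + 0.002·215.4321 = 30.43086.
Competitive q* = 425.60976, so Δq = 210.17766; wedge = 47.66543 − 30.43086 = 17.23457.
Welfare loss = ½ × 210.17766 × 17.23457 = $1811.16 thousand.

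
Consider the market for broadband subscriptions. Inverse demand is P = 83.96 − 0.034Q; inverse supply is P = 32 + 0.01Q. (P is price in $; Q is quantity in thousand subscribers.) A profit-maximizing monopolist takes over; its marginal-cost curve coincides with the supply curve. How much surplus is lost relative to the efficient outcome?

$5829.41 thousand

Competitive equilibrium: 83.96 − 0.034Q = 32 + 0.01Q → Q* = 1180.909091, P* = 43.809091.
Marginal revenue: MR = 83.96 − 0.068Q. Set MR = MC: 83.96 − 0.068Q = 32 + 0.01Q → Q_m = 666.153846.
Price P_m = 83.96 − 0.034·666.153846 = 61.310769; MC(Q_m) = 32 + 0.01·666.153846 = 38.661538.
Competitive Q* = 1180.909091, so ΔQ = 514.755245; wedge = 61.310769 − 38.661538 = 22.649231.
DWL = ½ × 514.755245 × 22.649231 = $5829.41 thousand.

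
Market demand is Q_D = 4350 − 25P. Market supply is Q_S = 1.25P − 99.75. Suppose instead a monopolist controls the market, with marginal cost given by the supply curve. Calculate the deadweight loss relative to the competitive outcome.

10.91

In inverse form: demand P = 174 − 0.04Q, supply P = 79.8 + 0.8Q.
Competitive equilibrium: 174 − 0.04Q = 79.8 + 0.8Q → Q* = 112.1429, P* = 169.5143.
Marginal revenue: MR = 174 − 0.08Q. Set MR = MC: 174 − 0.08Q = 79.8 + 0.8Q → Q_m = 107.0455.
Price P_m = 174 − 0.04·107.0455 = 169.7182; MC(Q_m) = 79.8 + 0.8·107.0455 = 165.4364.
Competitive Q* = 112.1429, so ΔQ = 5.0974; wedge = 169.7182 − 165.4364 = 4.2818.
Welfare loss = ½ × 5.0974 × 4.2818 = 10.91.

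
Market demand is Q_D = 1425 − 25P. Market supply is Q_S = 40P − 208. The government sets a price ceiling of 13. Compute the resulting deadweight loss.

In inverse form: demand P = 57 − 0.04Q, supply P = 5.2 + 0.025Q.
Competitive equilibrium: 57 − 0.04Q = 5.2 + 0.025Q → Q* = 796.9231, P* = 25.1231.
At the ceiling P = 13, quantity supplied = (13 − 5.2)/0.025 = 312.
Willingness to pay at Q' = 312: 57 − 0.04·312 = 44.52.
ΔQ = 796.9231 − 312 = 484.9231; wedge = 44.52 − 13 = 31.52.
Deadweight loss = ½ × 484.9231 × 31.52 = 7642.39.

7642.39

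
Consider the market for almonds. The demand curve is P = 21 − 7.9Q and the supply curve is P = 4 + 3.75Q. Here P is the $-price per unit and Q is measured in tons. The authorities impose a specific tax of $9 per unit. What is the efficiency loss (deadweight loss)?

$3.48

Competitive equilibrium: 21 − 7.9Q = 4 + 3.75Q → Q* = 1.4592, P* = 9.4721.
With the tax, the buyer price exceeds the seller price by 9: (21 − 7.9Q) − (4 + 3.75Q) = 9 → Q' = 0.6867.
ΔQ = 1.4592 − 0.6867 = 0.7725; the wedge equals the tax, 9.
DWL = ½ × 0.7725 × 9 = $3.48.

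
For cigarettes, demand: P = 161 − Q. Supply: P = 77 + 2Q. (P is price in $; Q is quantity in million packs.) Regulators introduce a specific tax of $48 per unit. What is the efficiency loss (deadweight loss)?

$384 million

Competitive equilibrium: 161 − Q = 77 + 2Q → Q* = 28, P* = 133.
With the tax, the buyer price exceeds the seller price by 48: (161 − Q) − (77 + 2Q) = 48 → Q' = 12.
ΔQ = 28 − 12 = 16; the wedge equals the tax, 48.
Deadweight loss = ½ × 16 × 48 = $384 million.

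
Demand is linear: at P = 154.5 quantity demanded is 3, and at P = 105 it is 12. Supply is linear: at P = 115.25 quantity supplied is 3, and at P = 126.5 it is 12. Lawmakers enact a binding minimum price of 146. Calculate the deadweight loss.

61.52

Demand slope = (105 − 154.5)/(12 − 3) = −5.5, so P = 171 − 5.5Q.
Supply slope = (126.5 − 115.25)/(12 − 3) = 1.25, so P = 111.5 + 1.25Q.
Competitive equilibrium: 171 − 5.5Q = 111.5 + 1.25Q → Q* = 8.8148, P* = 122.5185.
At the floor P = 146, quantity demanded = (171 − 146)/5.5 = 4.5455.
Sellers' marginal cost at Q' = 4.5455: 111.5 + 1.25·4.5455 = 117.1819.
ΔQ = 8.8148 − 4.5455 = 4.2693; wedge = 146 − 117.1819 = 28.8181.
The triangle = ½ × 4.2693 × 28.8181 = 61.52.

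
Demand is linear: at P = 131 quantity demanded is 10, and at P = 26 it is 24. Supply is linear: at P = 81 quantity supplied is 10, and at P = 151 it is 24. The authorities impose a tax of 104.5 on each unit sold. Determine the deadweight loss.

Demand slope = (26 − 131)/(24 − 10) = −7.5, so P = 206 − 7.5Q.
Supply slope = (151 − 81)/(24 − 10) = 5, so P = 31 + 5Q.
Competitive equilibrium: 206 − 7.5Q = 31 + 5Q → Q* = 14, P* = 101.
With the tax, the buyer price exceeds the seller price by 104.5: (206 − 7.5Q) − (31 + 5Q) = 104.5 → Q' = 5.64.
ΔQ = 14 − 5.64 = 8.36; the wedge equals the tax, 104.5.
Welfare loss = ½ × 8.36 × 104.5 = 436.81.

436.81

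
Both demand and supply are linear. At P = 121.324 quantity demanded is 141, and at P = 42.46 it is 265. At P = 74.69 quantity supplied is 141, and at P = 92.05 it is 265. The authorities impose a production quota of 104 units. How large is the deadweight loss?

3657.87

Demand slope = (42.46 − 121.324)/(265 − 141) = −0.636, so P = 211 − 0.636Q.
Supply slope = (92.05 − 74.69)/(265 − 141) = 0.14, so P = 54.95 + 0.14Q.
Competitive equilibrium: 211 − 0.636Q = 54.95 + 0.14Q → Q* = 201.09536, P* = 83.10335.
At Q = 104: demand price = 211 − 0.636·104 = 144.856; supply price = 54.95 + 0.14·104 = 69.51.
ΔQ = 201.09536 − 104 = 97.09536; wedge = 144.856 − 69.51 = 75.346.
Welfare loss = ½ × 97.09536 × 75.346 = 3657.87.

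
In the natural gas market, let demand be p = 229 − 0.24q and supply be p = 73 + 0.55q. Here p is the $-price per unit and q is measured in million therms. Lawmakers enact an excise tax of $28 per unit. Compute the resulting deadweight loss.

$496.20 million

Competitive equilibrium: 229 − 0.24q = 73 + 0.55q → q* = 197.4684, p* = 181.6076.
With the tax, the buyer price exceeds the seller price by 28: (229 − 0.24q) − (73 + 0.55q) = 28 → q' = 162.0253.
Δq = 197.4684 − 162.0253 = 35.4431; the wedge equals the tax, 28.
The triangle = ½ × 35.4431 × 28 = $496.20 million.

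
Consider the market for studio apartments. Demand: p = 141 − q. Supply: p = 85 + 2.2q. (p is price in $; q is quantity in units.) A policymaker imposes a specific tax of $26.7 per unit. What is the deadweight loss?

Competitive equilibrium: 141 − q = 85 + 2.2q → q* = 17.5, p* = 123.5.
With the tax, the buyer price exceeds the seller price by 26.7: (141 − q) − (85 + 2.2q) = 26.7 → q' = 9.1563.
Δq = 17.5 − 9.1563 = 8.3437; the wedge equals the tax, 26.7.
The triangle = ½ × 8.3437 × 26.7 = $111.39.

$111.39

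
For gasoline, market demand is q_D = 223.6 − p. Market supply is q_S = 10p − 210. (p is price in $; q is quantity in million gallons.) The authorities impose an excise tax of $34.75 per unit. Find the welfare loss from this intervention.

$548.89 million

In inverse form: demand p = 223.6 − q, supply p = 21 + 0.1q.
Competitive equilibrium: 223.6 − q = 21 + 0.1q → q* = 184.1818, p* = 39.4182.
With the tax, the buyer price exceeds the seller price by 34.75: (223.6 − q) − (21 + 0.1q) = 34.75 → q' = 152.5909.
Δq = 184.1818 − 152.5909 = 31.5909; the wedge equals the tax, 34.75.
Deadweight loss = ½ × 31.5909 × 34.75 = $548.89 million.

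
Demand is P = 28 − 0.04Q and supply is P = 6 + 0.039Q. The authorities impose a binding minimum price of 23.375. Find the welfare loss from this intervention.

1047.62

Competitive equilibrium: 28 − 0.04Q = 6 + 0.039Q → Q* = 278.481, P* = 16.8608.
At the floor P = 23.375, quantity demanded = (28 − 23.375)/0.04 = 115.625.
Sellers' marginal cost at Q' = 115.625: 6 + 0.039·115.625 = 10.5094.
ΔQ = 278.481 − 115.625 = 162.856; wedge = 23.375 − 10.5094 = 12.8656.
Welfare loss = ½ × 162.856 × 12.8656 = 1047.62.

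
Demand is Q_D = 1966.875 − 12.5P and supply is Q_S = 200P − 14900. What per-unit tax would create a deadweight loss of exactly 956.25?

In inverse form: demand P = 157.35 − 0.08Q, supply P = 74.5 + 0.005Q.
Competitive equilibrium: 157.35 − 0.08Q = 74.5 + 0.005Q → Q* = 974.7059, P* = 79.3735.
A tax t gives ΔQ = t/0.085 and wedge t, so DWL = t²/0.17.
t²/0.17 = 956.25 → t² = 162.5625 → t = 12.75.

12.75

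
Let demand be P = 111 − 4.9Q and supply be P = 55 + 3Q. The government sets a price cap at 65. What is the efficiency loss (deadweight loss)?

Competitive equilibrium: 111 − 4.9Q = 55 + 3Q → Q* = 7.0886, P* = 76.2658.
At the ceiling P = 65, quantity supplied = (65 − 55)/3 = 3.3333.
Willingness to pay at Q' = 3.3333: 111 − 4.9·3.3333 = 94.6668.
ΔQ = 7.0886 − 3.3333 = 3.7553; wedge = 94.6668 − 65 = 29.6668.
Deadweight loss = ½ × 3.7553 × 29.6668 = 55.70.

55.70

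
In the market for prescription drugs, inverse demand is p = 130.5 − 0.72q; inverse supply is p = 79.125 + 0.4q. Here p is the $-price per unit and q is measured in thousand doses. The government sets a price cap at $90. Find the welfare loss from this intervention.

Competitive equilibrium: 130.5 − 0.72q = 79.125 + 0.4q → q* = 45.8705, p* = 97.4732.
At the ceiling p = 90, quantity supplied = (90 − 79.125)/0.4 = 27.1875.
Willingness to pay at q' = 27.1875: 130.5 − 0.72·27.1875 = 110.925.
Δq = 45.8705 − 27.1875 = 18.683; wedge = 110.925 − 90 = 20.925.
The triangle = ½ × 18.683 × 20.925 = $195.47 thousand.

$195.47 thousand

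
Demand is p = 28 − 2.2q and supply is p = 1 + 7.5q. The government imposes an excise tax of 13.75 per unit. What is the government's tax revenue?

Competitive equilibrium: 28 − 2.2q = 1 + 7.5q → q* = 2.7835, p* = 21.8763.
With the tax, the buyer price exceeds the seller price by 13.75: (28 − 2.2q) − (1 + 7.5q) = 13.75 → q' = 1.366.
Tax revenue = 13.75 × 1.366 = 18.78.

18.78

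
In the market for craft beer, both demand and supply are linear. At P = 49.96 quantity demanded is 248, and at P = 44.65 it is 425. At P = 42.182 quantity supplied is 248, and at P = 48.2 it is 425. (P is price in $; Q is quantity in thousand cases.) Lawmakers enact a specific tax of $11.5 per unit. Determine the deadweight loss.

Demand slope = (44.65 − 49.96)/(425 − 248) = −0.03, so P = 57.4 − 0.03Q.
Supply slope = (48.2 − 42.182)/(425 − 248) = 0.034, so P = 33.75 + 0.034Q.
Competitive equilibrium: 57.4 − 0.03Q = 33.75 + 0.034Q → Q* = 369.5313, P* = 46.3141.
With the tax, the buyer price exceeds the seller price by 11.5: (57.4 − 0.03Q) − (33.75 + 0.034Q) = 11.5 → Q' = 189.8438.
ΔQ = 369.5313 − 189.8438 = 179.6875; the wedge equals the tax, 11.5.
Deadweight loss = ½ × 179.6875 × 11.5 = $1033.20 thousand.

$1033.20 thousand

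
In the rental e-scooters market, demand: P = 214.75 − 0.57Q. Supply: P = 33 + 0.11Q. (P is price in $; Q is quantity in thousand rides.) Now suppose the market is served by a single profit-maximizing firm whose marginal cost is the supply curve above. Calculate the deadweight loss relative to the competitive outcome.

$5050.56 thousand

Competitive equilibrium: 214.75 − 0.57Q = 33 + 0.11Q → Q* = 267.2794, P* = 62.4007.
Marginal revenue: MR = 214.75 − 1.14Q. Set MR = MC: 214.75 − 1.14Q = 33 + 0.11Q → Q_m = 145.4.
Price P_m = 214.75 − 0.57·145.4 = 131.872; MC(Q_m) = 33 + 0.11·145.4 = 48.994.
Competitive Q* = 267.2794, so ΔQ = 121.8794; wedge = 131.872 − 48.994 = 82.878.
Welfare loss = ½ × 121.8794 × 82.878 = $5050.56 thousand.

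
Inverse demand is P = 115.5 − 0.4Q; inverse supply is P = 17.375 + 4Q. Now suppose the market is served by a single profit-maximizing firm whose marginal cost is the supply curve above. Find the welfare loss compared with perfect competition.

7.60

Competitive equilibrium: 115.5 − 0.4Q = 17.375 + 4Q → Q* = 22.3011, P* = 106.5795.
Marginal revenue: MR = 115.5 − 0.8Q. Set MR = MC: 115.5 − 0.8Q = 17.375 + 4Q → Q_m = 20.4427.
Price P_m = 115.5 − 0.4·20.4427 = 107.3229; MC(Q_m) = 17.375 + 4·20.4427 = 99.1458.
Competitive Q* = 22.3011, so ΔQ = 1.8584; wedge = 107.3229 − 99.1458 = 8.1771.
Welfare loss = ½ × 1.8584 × 8.1771 = 7.60.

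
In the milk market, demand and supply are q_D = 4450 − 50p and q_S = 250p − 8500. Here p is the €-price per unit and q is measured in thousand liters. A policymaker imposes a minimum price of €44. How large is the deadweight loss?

€20.83 thousand

In inverse form: demand p = 89 − 0.02q, supply p = 34 + 0.004q.
Competitive equilibrium: 89 − 0.02q = 34 + 0.004q → q* = 2291.6667, p* = 43.1667.
At the floor p = 44, quantity demanded = (89 − 44)/0.02 = 2250.
Sellers' marginal cost at q' = 2250: 34 + 0.004·2250 = 43.
Δq = 2291.6667 − 2250 = 41.6667; wedge = 44 − 43 = 1.
DWL = ½ × 41.6667 × 1 = €20.83 thousand.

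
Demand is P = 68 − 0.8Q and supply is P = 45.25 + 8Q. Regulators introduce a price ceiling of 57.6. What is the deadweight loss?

Competitive equilibrium: 68 − 0.8Q = 45.25 + 8Q → Q* = 2.5852, P* = 65.9318.
At the ceiling P = 57.6, quantity supplied = (57.6 − 45.25)/8 = 1.5438.
Willingness to pay at Q' = 1.5438: 68 − 0.8·1.5438 = 66.765.
ΔQ = 2.5852 − 1.5438 = 1.0414; wedge = 66.765 − 57.6 = 9.165.
DWL = ½ × 1.0414 × 9.165 = 4.77.

4.77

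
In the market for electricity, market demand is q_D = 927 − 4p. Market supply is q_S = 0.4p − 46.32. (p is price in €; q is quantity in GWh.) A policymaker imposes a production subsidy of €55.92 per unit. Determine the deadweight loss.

€568.55

In inverse form: demand p = 231.75 − 0.25q, supply p = 115.8 + 2.5q.
Competitive equilibrium: 231.75 − 0.25q = 115.8 + 2.5q → q* = 42.16364, p* = 221.20909.
The subsidy lowers effective supply by 55.92: p = 59.88 + 2.5q.
New quantity: 231.75 − 0.25q = 59.88 + 2.5q → q' = 62.49818.
Overproduction Δq = 62.49818 − 42.16364 = 20.33454; wedge = subsidy = 55.92.
Welfare loss = ½ × 20.33454 × 55.92 = €568.55.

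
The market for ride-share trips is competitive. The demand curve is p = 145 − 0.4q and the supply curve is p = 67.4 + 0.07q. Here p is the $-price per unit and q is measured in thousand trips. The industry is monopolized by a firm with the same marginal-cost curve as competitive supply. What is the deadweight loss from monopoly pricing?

Competitive equilibrium: 145 − 0.4q = 67.4 + 0.07q → q* = 165.1064, p* = 78.9574.
Marginal revenue: MR = 145 − 0.8q. Set MR = MC: 145 − 0.8q = 67.4 + 0.07q → q_m = 89.1954.
Price p_m = 145 − 0.4·89.1954 = 109.3218; MC(q_m) = 67.4 + 0.07·89.1954 = 73.6437.
Competitive q* = 165.1064, so Δq = 75.911; wedge = 109.3218 − 73.6437 = 35.6781.
Deadweight loss = ½ × 75.911 × 35.6781 = $1354.18 thousand.

$1354.18 thousand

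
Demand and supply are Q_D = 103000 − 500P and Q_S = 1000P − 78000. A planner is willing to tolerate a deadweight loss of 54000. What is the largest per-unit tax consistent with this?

In inverse form: demand P = 206 − 0.002Q, supply P = 78 + 0.001Q.
Competitive equilibrium: 206 − 0.002Q = 78 + 0.001Q → Q* = 42666.6667, P* = 120.6667.
A tax t gives ΔQ = t/0.003 and wedge t, so DWL = t²/0.006.
t²/0.006 = 54000 → t² = 324 → t = 18.

18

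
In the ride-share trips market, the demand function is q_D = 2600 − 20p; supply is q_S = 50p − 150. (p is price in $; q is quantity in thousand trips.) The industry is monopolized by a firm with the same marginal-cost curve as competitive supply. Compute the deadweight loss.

$20001.24 thousand

In inverse form: demand p = 130 − 0.05q, supply p = 3 + 0.02q.
Competitive equilibrium: 130 − 0.05q = 3 + 0.02q → q* = 1814.28571, p* = 39.28571.
Marginal revenue: MR = 130 − 0.1q. Set MR = MC: 130 − 0.1q = 3 + 0.02q → q_m = 1058.33333.
Price p_m = 130 − 0.05·1058.33333 = 77.08333; MC(q_m) = 3 + 0.02·1058.33333 = 24.16667.
Competitive q* = 1814.28571, so Δq = 755.95238; wedge = 77.08333 − 24.16667 = 52.91666.
The triangle = ½ × 755.95238 × 52.91666 = $20001.24 thousand.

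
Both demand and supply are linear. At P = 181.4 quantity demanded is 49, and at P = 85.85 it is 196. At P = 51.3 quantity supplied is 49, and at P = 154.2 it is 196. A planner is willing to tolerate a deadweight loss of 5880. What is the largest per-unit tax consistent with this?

126

Demand slope = (85.85 − 181.4)/(196 − 49) = −0.65, so P = 213.25 − 0.65Q.
Supply slope = (154.2 − 51.3)/(196 − 49) = 0.7, so P = 17 + 0.7Q.
Competitive equilibrium: 213.25 − 0.65Q = 17 + 0.7Q → Q* = 145.3704, P* = 118.7593.
A tax t gives ΔQ = t/1.35 and wedge t, so DWL = t²/2.7.
t²/2.7 = 5880 → t² = 15876 → t = 126.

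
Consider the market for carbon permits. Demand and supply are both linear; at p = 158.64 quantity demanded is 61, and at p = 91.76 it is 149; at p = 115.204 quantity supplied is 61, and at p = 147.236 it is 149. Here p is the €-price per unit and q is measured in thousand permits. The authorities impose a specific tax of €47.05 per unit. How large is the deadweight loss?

€984.74 thousand

Demand slope = (91.76 − 158.64)/(149 − 61) = −0.76, so p = 205 − 0.76q.
Supply slope = (147.236 − 115.204)/(149 − 61) = 0.364, so p = 93 + 0.364q.
Competitive equilibrium: 205 − 0.76q = 93 + 0.364q → q* = 99.6441, p* = 129.2705.
With the tax, the buyer price exceeds the seller price by 47.05: (205 − 0.76q) − (93 + 0.364q) = 47.05 → q' = 57.7847.
Δq = 99.6441 − 57.7847 = 41.8594; the wedge equals the tax, 47.05.
Welfare loss = ½ × 41.8594 × 47.05 = €984.74 thousand.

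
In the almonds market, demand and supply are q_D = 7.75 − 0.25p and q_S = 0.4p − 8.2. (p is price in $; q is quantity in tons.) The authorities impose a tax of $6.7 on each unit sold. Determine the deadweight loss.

$3.45

In inverse form: demand p = 31 − 4q, supply p = 20.5 + 2.5q.
Competitive equilibrium: 31 − 4q = 20.5 + 2.5q → q* = 1.6154, p* = 24.5385.
With the tax, the buyer price exceeds the seller price by 6.7: (31 − 4q) − (20.5 + 2.5q) = 6.7 → q' = 0.5846.
Δq = 1.6154 − 0.5846 = 1.0308; the wedge equals the tax, 6.7.
The triangle = ½ × 1.0308 × 6.7 = $3.45.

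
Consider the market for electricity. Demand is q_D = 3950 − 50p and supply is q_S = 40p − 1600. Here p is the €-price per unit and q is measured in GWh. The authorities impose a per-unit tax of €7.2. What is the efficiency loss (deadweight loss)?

€576

In inverse form: demand p = 79 − 0.02q, supply p = 40 + 0.025q.
Competitive equilibrium: 79 − 0.02q = 40 + 0.025q → q* = 866.6667, p* = 61.6667.
With the tax, the buyer price exceeds the seller price by 7.2: (79 − 0.02q) − (40 + 0.025q) = 7.2 → q' = 706.6667.
Δq = 866.6667 − 706.6667 = 160; the wedge equals the tax, 7.2.
Welfare loss = ½ × 160 × 7.2 = €576.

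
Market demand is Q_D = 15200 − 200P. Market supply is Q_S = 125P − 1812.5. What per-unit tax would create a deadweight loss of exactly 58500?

In inverse form: demand P = 76 − 0.005Q, supply P = 14.5 + 0.008Q.
Competitive equilibrium: 76 − 0.005Q = 14.5 + 0.008Q → Q* = 4730.7692, P* = 52.3462.
A tax t gives ΔQ = t/0.013 and wedge t, so DWL = t²/0.026.
t²/0.026 = 58500 → t² = 1521 → t = 39.

39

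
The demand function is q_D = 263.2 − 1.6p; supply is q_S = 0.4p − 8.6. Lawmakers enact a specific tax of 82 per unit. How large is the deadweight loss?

In inverse form: demand p = 164.5 − 0.625q, supply p = 21.5 + 2.5q.
Competitive equilibrium: 164.5 − 0.625q = 21.5 + 2.5q → q* = 45.76, p* = 135.9.
With the tax, the buyer price exceeds the seller price by 82: (164.5 − 0.625q) − (21.5 + 2.5q) = 82 → q' = 19.52.
Δq = 45.76 − 19.52 = 26.24; the wedge equals the tax, 82.
Welfare loss = ½ × 26.24 × 82 = 1075.84.

1075.84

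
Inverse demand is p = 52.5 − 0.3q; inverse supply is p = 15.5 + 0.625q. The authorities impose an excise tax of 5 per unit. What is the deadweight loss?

13.51

Competitive equilibrium: 52.5 − 0.3q = 15.5 + 0.625q → q* = 40, p* = 40.5.
With the tax, the buyer price exceeds the seller price by 5: (52.5 − 0.3q) − (15.5 + 0.625q) = 5 → q' = 34.5946.
Δq = 40 − 34.5946 = 5.4054; the wedge equals the tax, 5.
The triangle = ½ × 5.4054 × 5 = 13.51.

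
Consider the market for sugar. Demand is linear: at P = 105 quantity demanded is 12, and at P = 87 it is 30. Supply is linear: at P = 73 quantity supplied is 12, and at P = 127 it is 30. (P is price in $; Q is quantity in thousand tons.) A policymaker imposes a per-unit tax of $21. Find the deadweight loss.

$55.125 thousand

Demand slope = (87 − 105)/(30 − 12) = −1, so P = 117 − Q.
Supply slope = (127 − 73)/(30 − 12) = 3, so P = 37 + 3Q.
Competitive equilibrium: 117 − Q = 37 + 3Q → Q* = 20, P* = 97.
With the tax, the buyer price exceeds the seller price by 21: (117 − Q) − (37 + 3Q) = 21 → Q' = 14.75.
ΔQ = 20 − 14.75 = 5.25; the wedge equals the tax, 21.
DWL = ½ × 5.25 × 21 = $55.125 thousand.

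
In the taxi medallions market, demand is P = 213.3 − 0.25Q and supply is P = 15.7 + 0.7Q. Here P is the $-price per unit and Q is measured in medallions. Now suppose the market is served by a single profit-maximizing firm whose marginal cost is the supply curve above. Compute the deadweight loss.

$891.94

Competitive equilibrium: 213.3 − 0.25Q = 15.7 + 0.7Q → Q* = 208, P* = 161.3.
Marginal revenue: MR = 213.3 − 0.5Q. Set MR = MC: 213.3 − 0.5Q = 15.7 + 0.7Q → Q_m = 164.6667.
Price P_m = 213.3 − 0.25·164.6667 = 172.1333; MC(Q_m) = 15.7 + 0.7·164.6667 = 130.9667.
Competitive Q* = 208, so ΔQ = 43.3333; wedge = 172.1333 − 130.9667 = 41.1666.
Welfare loss = ½ × 43.3333 × 41.1666 = $891.94.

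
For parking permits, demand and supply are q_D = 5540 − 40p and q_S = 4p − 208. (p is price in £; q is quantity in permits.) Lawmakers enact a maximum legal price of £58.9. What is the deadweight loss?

£11321.43

In inverse form: demand p = 138.5 − 0.025q, supply p = 52 + 0.25q.
Competitive equilibrium: 138.5 − 0.025q = 52 + 0.25q → q* = 314.5455, p* = 130.6364.
At the ceiling p = 58.9, quantity supplied = (58.9 − 52)/0.25 = 27.6.
Willingness to pay at q' = 27.6: 138.5 − 0.025·27.6 = 137.81.
Δq = 314.5455 − 27.6 = 286.9455; wedge = 137.81 − 58.9 = 78.91.
Deadweight loss = ½ × 286.9455 × 78.91 = £11321.43.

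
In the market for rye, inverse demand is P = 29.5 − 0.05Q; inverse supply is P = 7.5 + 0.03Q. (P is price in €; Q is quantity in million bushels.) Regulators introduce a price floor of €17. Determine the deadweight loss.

Competitive equilibrium: 29.5 − 0.05Q = 7.5 + 0.03Q → Q* = 275, P* = 15.75.
At the floor P = 17, quantity demanded = (29.5 − 17)/0.05 = 250.
Sellers' marginal cost at Q' = 250: 7.5 + 0.03·250 = 15.
ΔQ = 275 − 250 = 25; wedge = 17 − 15 = 2.
Deadweight loss = ½ × 25 × 2 = €25 million.

€25 million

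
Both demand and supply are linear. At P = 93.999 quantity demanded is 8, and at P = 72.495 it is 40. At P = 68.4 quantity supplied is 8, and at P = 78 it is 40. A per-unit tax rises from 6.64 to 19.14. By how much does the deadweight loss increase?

165.77

Demand slope = (72.495 − 93.999)/(40 − 8) = −0.672, so P = 99.375 − 0.672Q.
Supply slope = (78 − 68.4)/(40 − 8) = 0.3, so P = 66 + 0.3Q.
Competitive equilibrium: 99.375 − 0.672Q = 66 + 0.3Q → Q* = 34.3364, P* = 76.3009.
For a per-unit tax t: ΔQ = t/0.972, so DWL = ½·t·(t/0.972) = t²/1.944.
At t = 6.64: DWL = 22.68. At t = 19.14: DWL = 188.446.
Increase = 188.446 − 22.68 = 165.77.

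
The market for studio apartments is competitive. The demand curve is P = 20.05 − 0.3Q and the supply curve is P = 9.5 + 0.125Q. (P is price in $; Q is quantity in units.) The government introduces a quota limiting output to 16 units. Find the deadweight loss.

Competitive equilibrium: 20.05 − 0.3Q = 9.5 + 0.125Q → Q* = 24.8235, P* = 12.6029.
At Q = 16: demand price = 20.05 − 0.3·16 = 15.25; supply price = 9.5 + 0.125·16 = 11.5.
ΔQ = 24.8235 − 16 = 8.8235; wedge = 15.25 − 11.5 = 3.75.
DWL = ½ × 8.8235 × 3.75 = $16.54.

$16.54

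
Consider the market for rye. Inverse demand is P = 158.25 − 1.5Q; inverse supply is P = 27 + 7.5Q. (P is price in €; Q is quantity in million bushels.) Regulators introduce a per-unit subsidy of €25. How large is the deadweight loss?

€34.72 million

Competitive equilibrium: 158.25 − 1.5Q = 27 + 7.5Q → Q* = 14.5833, P* = 136.375.
The subsidy lowers effective supply by 25: P = 2 + 7.5Q.
New quantity: 158.25 − 1.5Q = 2 + 7.5Q → Q' = 17.3611.
Overproduction ΔQ = 17.3611 − 14.5833 = 2.7778; wedge = subsidy = 25.
Welfare loss = ½ × 2.7778 × 25 = €34.72 million.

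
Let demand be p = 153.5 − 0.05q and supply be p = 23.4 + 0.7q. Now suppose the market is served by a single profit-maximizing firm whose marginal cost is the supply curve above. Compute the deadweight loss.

Competitive equilibrium: 153.5 − 0.05q = 23.4 + 0.7q → q* = 173.4667, p* = 144.8267.
Marginal revenue: MR = 153.5 − 0.1q. Set MR = MC: 153.5 − 0.1q = 23.4 + 0.7q → q_m = 162.625.
Price p_m = 153.5 − 0.05·162.625 = 145.3688; MC(q_m) = 23.4 + 0.7·162.625 = 137.2375.
Competitive q* = 173.4667, so Δq = 10.8417; wedge = 145.3688 − 137.2375 = 8.1313.
The triangle = ½ × 10.8417 × 8.1313 = 44.08.

44.08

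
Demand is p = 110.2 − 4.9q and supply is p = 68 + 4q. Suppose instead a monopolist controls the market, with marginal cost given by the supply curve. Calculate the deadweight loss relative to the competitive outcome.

12.61

Competitive equilibrium: 110.2 − 4.9q = 68 + 4q → q* = 4.7416, p* = 86.9663.
Marginal revenue: MR = 110.2 − 9.8q. Set MR = MC: 110.2 − 9.8q = 68 + 4q → q_m = 3.058.
Price p_m = 110.2 − 4.9·3.058 = 95.2158; MC(q_m) = 68 + 4·3.058 = 80.232.
Competitive q* = 4.7416, so Δq = 1.6836; wedge = 95.2158 − 80.232 = 14.9838.
Welfare loss = ½ × 1.6836 × 14.9838 = 12.61.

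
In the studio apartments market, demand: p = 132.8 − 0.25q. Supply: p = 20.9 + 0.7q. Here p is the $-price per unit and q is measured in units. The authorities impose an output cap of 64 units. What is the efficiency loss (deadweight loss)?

Competitive equilibrium: 132.8 − 0.25q = 20.9 + 0.7q → q* = 117.7895, p* = 103.3526.
At q = 64: demand price = 132.8 − 0.25·64 = 116.8; supply price = 20.9 + 0.7·64 = 65.7.
Δq = 117.7895 − 64 = 53.7895; wedge = 116.8 − 65.7 = 51.1.
Deadweight loss = ½ × 53.7895 × 51.1 = $1374.32.

$1374.32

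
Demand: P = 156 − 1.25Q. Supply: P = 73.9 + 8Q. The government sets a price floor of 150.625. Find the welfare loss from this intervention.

Competitive equilibrium: 156 − 1.25Q = 73.9 + 8Q → Q* = 8.8757, P* = 144.9054.
At the floor P = 150.625, quantity demanded = (156 − 150.625)/1.25 = 4.3.
Sellers' marginal cost at Q' = 4.3: 73.9 + 8·4.3 = 108.3.
ΔQ = 8.8757 − 4.3 = 4.5757; wedge = 150.625 − 108.3 = 42.325.
Welfare loss = ½ × 4.5757 × 42.325 = 96.83.

96.83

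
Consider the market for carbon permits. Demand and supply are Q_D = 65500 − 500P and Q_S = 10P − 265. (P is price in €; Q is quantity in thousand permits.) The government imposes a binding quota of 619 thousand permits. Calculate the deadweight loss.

In inverse form: demand P = 131 − 0.002Q, supply P = 26.5 + 0.1Q.
Competitive equilibrium: 131 − 0.002Q = 26.5 + 0.1Q → Q* = 1024.5098, P* = 128.951.
At Q = 619: demand price = 131 − 0.002·619 = 129.762; supply price = 26.5 + 0.1·619 = 88.4.
ΔQ = 1024.5098 − 619 = 405.5098; wedge = 129.762 − 88.4 = 41.362.
Welfare loss = ½ × 405.5098 × 41.362 = €8386.35 thousand.

€8386.35 thousand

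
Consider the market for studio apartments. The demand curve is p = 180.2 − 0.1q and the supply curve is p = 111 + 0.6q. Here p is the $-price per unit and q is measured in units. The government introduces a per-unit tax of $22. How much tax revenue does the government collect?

Competitive equilibrium: 180.2 − 0.1q = 111 + 0.6q → q* = 98.8571, p* = 170.3143.
With the tax, the buyer price exceeds the seller price by 22: (180.2 − 0.1q) − (111 + 0.6q) = 22 → q' = 67.4286.
Tax revenue = 22 × 67.4286 = $1483.43.

$1483.43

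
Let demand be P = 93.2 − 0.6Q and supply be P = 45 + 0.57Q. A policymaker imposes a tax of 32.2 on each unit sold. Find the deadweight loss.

Competitive equilibrium: 93.2 − 0.6Q = 45 + 0.57Q → Q* = 41.1966, P* = 68.4821.
With the tax, the buyer price exceeds the seller price by 32.2: (93.2 − 0.6Q) − (45 + 0.57Q) = 32.2 → Q' = 13.6752.
ΔQ = 41.1966 − 13.6752 = 27.5214; the wedge equals the tax, 32.2.
DWL = ½ × 27.5214 × 32.2 = 443.09.

443.09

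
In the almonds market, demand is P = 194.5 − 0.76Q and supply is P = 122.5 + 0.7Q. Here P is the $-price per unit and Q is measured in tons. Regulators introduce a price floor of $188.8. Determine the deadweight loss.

$1276.40

Competitive equilibrium: 194.5 − 0.76Q = 122.5 + 0.7Q → Q* = 49.315068, P* = 157.020548.
At the floor P = 188.8, quantity demanded = (194.5 − 188.8)/0.76 = 7.5.
Sellers' marginal cost at Q' = 7.5: 122.5 + 0.7·7.5 = 127.75.
ΔQ = 49.315068 − 7.5 = 41.815068; wedge = 188.8 − 127.75 = 61.05.
The triangle = ½ × 41.815068 × 61.05 = $1276.40.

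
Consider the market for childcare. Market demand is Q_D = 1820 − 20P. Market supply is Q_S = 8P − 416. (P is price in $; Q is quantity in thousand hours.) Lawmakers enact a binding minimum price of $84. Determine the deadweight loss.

$600.71 thousand

In inverse form: demand P = 91 − 0.05Q, supply P = 52 + 0.125Q.
Competitive equilibrium: 91 − 0.05Q = 52 + 0.125Q → Q* = 222.8571, P* = 79.8571.
At the floor P = 84, quantity demanded = (91 − 84)/0.05 = 140.
Sellers' marginal cost at Q' = 140: 52 + 0.125·140 = 69.5.
ΔQ = 222.8571 − 140 = 82.8571; wedge = 84 − 69.5 = 14.5.
Welfare loss = ½ × 82.8571 × 14.5 = $600.71 thousand.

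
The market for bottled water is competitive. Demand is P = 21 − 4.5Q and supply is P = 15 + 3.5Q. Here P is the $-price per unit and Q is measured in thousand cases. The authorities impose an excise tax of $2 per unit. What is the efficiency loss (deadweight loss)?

$0.25 thousand

Competitive equilibrium: 21 − 4.5Q = 15 + 3.5Q → Q* = 0.75, P* = 17.625.
With the tax, the buyer price exceeds the seller price by 2: (21 − 4.5Q) − (15 + 3.5Q) = 2 → Q' = 0.5.
ΔQ = 0.75 − 0.5 = 0.25; the wedge equals the tax, 2.
Deadweight loss = ½ × 0.25 × 2 = $0.25 thousand.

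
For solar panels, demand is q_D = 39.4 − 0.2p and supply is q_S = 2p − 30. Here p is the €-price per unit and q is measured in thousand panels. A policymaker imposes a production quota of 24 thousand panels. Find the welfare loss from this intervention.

In inverse form: demand p = 197 − 5q, supply p = 15 + 0.5q.
Competitive equilibrium: 197 − 5q = 15 + 0.5q → q* = 33.0909, p* = 31.5455.
At q = 24: demand price = 197 − 5·24 = 77; supply price = 15 + 0.5·24 = 27.
Δq = 33.0909 − 24 = 9.0909; wedge = 77 − 27 = 50.
Deadweight loss = ½ × 9.0909 × 50 = €227.27 thousand.

€227.27 thousand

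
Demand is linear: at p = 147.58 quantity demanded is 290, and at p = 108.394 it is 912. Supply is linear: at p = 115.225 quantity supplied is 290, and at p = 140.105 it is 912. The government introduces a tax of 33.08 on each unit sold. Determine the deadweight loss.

5312.07

Demand slope = (108.394 − 147.58)/(912 − 290) = −0.063, so p = 165.85 − 0.063q.
Supply slope = (140.105 − 115.225)/(912 − 290) = 0.04, so p = 103.625 + 0.04q.
Competitive equilibrium: 165.85 − 0.063q = 103.625 + 0.04q → q* = 604.1262, p* = 127.79.
With the tax, the buyer price exceeds the seller price by 33.08: (165.85 − 0.063q) − (103.625 + 0.04q) = 33.08 → q' = 282.9612.
Δq = 604.1262 − 282.9612 = 321.165; the wedge equals the tax, 33.08.
Deadweight loss = ½ × 321.165 × 33.08 = 5312.07.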